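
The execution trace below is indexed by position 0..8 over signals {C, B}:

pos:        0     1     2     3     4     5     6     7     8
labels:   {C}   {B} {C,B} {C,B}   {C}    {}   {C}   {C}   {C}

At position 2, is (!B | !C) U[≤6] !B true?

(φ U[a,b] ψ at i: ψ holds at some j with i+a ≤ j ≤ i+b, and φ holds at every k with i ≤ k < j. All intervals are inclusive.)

Need some j in [2,8] with !B, and (!B | !C) at every k in [2,j-1].
  j=2: !B false.
  j=3: !B false.
  j=4: !B holds, but (!B | !C) fails at k=2 → not this j.
  j=5: !B holds, but (!B | !C) fails at k=2 → not this j.
  j=6: !B holds, but (!B | !C) fails at k=2 → not this j.
  j=7: !B holds, but (!B | !C) fails at k=2 → not this j.
  j=8: !B holds, but (!B | !C) fails at k=2 → not this j.
No j in the window works → until fails.

False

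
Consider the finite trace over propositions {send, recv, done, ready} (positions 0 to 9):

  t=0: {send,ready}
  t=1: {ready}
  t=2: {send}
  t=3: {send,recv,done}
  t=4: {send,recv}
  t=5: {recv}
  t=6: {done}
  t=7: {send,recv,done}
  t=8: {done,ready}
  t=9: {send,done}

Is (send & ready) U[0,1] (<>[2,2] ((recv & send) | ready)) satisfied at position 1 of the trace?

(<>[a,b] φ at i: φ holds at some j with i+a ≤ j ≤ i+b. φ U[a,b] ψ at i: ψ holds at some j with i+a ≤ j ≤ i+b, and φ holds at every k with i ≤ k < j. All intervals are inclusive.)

Need some j in [1,2] with <>[2,2] ((recv & send) | ready), and (send & ready) at every k in [1,j-1].
  j=1: <>[2,2] ((recv & send) | ready) holds; no prefix to check → satisfied.

Holds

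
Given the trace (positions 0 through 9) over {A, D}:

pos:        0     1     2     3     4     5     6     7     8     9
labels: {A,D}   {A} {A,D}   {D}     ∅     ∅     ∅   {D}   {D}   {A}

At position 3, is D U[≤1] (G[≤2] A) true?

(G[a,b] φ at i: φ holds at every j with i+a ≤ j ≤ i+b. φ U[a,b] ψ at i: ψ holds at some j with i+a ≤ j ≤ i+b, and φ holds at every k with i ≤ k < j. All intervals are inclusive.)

Need some j in [3,4] with G[≤2] A, and D at every k in [3,j-1].
  j=3: G[≤2] A — fails at 3.
  j=4: G[≤2] A — fails at 4.
No j in the window works → until fails.

Does not hold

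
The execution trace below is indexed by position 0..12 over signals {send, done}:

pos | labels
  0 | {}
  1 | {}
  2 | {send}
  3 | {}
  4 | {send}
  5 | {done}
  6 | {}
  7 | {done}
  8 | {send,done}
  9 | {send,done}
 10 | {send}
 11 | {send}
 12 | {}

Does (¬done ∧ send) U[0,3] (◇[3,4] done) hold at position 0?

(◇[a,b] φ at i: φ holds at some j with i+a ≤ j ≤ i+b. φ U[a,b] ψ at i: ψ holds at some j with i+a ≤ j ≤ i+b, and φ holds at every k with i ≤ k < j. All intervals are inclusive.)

Need some j in [0,3] with ◇[3,4] done, and (¬done ∧ send) at every k in [0,j-1].
  j=0: ◇[3,4] done — fails (none in [3,4]).
  j=1: ◇[3,4] done holds, but (¬done ∧ send) fails at k=0 → not this j.
  j=2: ◇[3,4] done holds, but (¬done ∧ send) fails at k=0 → not this j.
  j=3: ◇[3,4] done holds, but (¬done ∧ send) fails at k=0 → not this j.
No j in the window works → until fails.

No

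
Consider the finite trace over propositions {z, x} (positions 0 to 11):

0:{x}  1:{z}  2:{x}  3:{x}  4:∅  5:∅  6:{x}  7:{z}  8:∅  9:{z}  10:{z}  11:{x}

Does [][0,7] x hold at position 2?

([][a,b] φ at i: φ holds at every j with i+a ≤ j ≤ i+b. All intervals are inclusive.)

Check x at every j in [2,9]:
  j=2: true
  j=3: true
  j=4: false
  j=5: false
  j=6: true
  j=7: false
  j=8: false
  j=9: false
Fails at j=4 → formula fails.

False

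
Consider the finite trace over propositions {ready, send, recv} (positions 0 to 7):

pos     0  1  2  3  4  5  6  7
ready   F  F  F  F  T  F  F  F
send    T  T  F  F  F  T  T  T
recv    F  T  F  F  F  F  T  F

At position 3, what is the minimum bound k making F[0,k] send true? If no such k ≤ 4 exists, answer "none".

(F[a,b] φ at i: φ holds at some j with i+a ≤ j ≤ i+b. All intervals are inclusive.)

2

Scan j = 3,4,… for send:
  j=3: fails
  j=4: fails
  j=5: holds
First hit at j=5, so smallest k = 5-3 = 2.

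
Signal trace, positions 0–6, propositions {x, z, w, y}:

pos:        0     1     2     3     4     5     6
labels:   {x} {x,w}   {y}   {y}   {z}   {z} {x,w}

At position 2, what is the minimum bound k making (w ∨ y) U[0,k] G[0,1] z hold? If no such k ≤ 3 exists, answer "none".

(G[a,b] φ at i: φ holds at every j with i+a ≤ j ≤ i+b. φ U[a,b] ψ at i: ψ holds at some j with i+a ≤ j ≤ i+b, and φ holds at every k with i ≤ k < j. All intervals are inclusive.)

2

Need earliest j ≥ 2 with G[0,1] z, and (w ∨ y) at every k in [2,j-1].
  j=2: rhs fails.
  j=3: rhs fails.
  j=4: rhs holds; lhs holds on [2,3]. k = 2.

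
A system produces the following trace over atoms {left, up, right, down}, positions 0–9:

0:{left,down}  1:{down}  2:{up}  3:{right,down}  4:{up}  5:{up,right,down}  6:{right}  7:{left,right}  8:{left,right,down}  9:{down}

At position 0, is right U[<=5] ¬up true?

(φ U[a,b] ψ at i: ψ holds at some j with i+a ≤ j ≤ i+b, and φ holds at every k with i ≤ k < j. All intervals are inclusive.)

Need some j in [0,5] with ¬up, and right at every k in [0,j-1].
  j=0: ¬up holds; no prefix to check → satisfied.

Holds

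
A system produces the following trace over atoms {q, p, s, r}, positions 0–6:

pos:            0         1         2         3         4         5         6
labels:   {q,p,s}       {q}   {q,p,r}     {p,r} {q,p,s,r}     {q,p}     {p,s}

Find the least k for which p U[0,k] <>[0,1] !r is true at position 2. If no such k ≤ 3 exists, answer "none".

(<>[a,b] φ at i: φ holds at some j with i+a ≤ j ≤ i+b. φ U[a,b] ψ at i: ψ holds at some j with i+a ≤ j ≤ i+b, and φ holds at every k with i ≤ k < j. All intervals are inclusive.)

2

Need earliest j ≥ 2 with <>[0,1] !r, and p at every k in [2,j-1].
  j=2: rhs fails.
  j=3: rhs fails.
  j=4: rhs holds; lhs holds on [2,3]. k = 2.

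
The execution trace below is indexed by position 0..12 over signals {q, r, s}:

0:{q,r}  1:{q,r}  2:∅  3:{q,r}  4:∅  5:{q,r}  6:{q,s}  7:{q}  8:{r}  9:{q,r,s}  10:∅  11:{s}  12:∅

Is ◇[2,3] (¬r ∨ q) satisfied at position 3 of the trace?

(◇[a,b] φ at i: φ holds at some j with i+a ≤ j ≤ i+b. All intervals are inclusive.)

Holds

Check (¬r ∨ q) at each j in [5,6]:
  j=5: true
  j=6: true
Found at j=5 → formula holds.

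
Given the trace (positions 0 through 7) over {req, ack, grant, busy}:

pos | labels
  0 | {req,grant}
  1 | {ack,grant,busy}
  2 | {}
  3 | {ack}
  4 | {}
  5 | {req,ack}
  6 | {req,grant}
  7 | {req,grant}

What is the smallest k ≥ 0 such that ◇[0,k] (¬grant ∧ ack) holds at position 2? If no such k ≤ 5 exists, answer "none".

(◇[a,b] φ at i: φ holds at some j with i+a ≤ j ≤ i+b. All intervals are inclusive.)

1

Scan j = 2,3,… for (¬grant ∧ ack):
  j=2: fails
  j=3: holds
First hit at j=3, so smallest k = 3-2 = 1.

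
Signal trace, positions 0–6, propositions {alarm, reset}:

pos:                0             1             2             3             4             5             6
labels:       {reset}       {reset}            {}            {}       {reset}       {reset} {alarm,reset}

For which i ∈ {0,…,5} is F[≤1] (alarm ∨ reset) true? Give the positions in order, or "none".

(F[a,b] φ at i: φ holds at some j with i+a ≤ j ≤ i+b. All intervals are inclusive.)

Evaluate at each i in [0,5]:
  i=0: ✓ (witness j=0)
  i=1: ✓ (witness j=1)
  i=2: ✗ (none in [2,3])
  i=3: ✓ (witness j=4)
  i=4: ✓ (witness j=4)
  i=5: ✓ (witness j=5)

0, 1, 3, 4, 5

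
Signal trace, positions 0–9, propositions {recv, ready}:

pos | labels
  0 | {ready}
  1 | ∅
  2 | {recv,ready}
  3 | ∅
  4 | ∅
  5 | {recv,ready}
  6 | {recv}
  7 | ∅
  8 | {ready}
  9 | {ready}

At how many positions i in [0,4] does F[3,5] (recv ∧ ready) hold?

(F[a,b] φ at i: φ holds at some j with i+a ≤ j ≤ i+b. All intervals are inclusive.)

3

Evaluate at each i in [0,4]:
  i=0: ✓ (witness j=5)
  i=1: ✓ (witness j=5)
  i=2: ✓ (witness j=5)
  i=3: ✗ (none in [6,8])
  i=4: ✗ (none in [7,9])
Positions where it holds: {0, 1, 2} → 3.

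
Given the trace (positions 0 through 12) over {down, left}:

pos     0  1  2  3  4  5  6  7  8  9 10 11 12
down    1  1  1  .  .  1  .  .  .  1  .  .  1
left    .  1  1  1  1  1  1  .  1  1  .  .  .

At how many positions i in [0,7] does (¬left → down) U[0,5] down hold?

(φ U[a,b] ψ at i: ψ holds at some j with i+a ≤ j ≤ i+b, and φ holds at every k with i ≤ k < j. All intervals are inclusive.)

Evaluate at each i in [0,7]:
  i=0: ✓ (rhs at j=0)
  i=1: ✓ (rhs at j=1)
  i=2: ✓ (rhs at j=2)
  i=3: ✓ (rhs at j=5; lhs holds on [3,4])
  i=4: ✓ (rhs at j=5; lhs holds on [4,4])
  i=5: ✓ (rhs at j=5)
  i=6: ✗ (lhs fails at k=7 before rhs at j=9)
  i=7: ✗ (lhs fails at k=7 before rhs at j=9)
Positions where it holds: {0, 1, 2, 3, 4, 5} → 6.

6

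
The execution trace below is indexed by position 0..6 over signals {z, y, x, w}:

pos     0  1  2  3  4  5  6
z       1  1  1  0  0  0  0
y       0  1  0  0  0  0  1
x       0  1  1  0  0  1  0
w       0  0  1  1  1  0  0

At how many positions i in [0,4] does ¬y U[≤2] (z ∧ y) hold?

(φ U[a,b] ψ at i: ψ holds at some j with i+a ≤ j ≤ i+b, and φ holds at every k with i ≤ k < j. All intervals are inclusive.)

2

Evaluate at each i in [0,4]:
  i=0: ✓ (rhs at j=1; lhs holds on [0,0])
  i=1: ✓ (rhs at j=1)
  i=2: ✗ (no rhs in [2,4])
  i=3: ✗ (no rhs in [3,5])
  i=4: ✗ (no rhs in [4,6])
Positions where it holds: {0, 1} → 2.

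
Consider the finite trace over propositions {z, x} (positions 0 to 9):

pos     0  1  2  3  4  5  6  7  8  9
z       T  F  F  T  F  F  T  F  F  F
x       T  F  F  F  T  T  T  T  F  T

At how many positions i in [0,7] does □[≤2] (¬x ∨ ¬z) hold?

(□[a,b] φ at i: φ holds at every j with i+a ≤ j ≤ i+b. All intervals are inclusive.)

4

Evaluate at each i in [0,7]:
  i=0: ✗ (fails at j=0)
  i=1: ✓ (all of [1,3])
  i=2: ✓ (all of [2,4])
  i=3: ✓ (all of [3,5])
  i=4: ✗ (fails at j=6)
  i=5: ✗ (fails at j=6)
  i=6: ✗ (fails at j=6)
  i=7: ✓ (all of [7,9])
Positions where it holds: {1, 2, 3, 7} → 4.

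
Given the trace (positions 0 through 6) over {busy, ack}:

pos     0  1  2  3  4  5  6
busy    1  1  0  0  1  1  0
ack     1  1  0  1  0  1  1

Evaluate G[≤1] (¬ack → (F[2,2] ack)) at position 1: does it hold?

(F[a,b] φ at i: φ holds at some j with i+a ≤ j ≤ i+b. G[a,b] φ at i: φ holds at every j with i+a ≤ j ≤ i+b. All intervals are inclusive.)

No

Check (¬ack → (F[2,2] ack)) at every j in [1,2]:
  j=1: antecedent false → ✓
  j=2: antecedent true; consequent fails (none in [4,4]) → ✗
Fails at j=2 → formula fails.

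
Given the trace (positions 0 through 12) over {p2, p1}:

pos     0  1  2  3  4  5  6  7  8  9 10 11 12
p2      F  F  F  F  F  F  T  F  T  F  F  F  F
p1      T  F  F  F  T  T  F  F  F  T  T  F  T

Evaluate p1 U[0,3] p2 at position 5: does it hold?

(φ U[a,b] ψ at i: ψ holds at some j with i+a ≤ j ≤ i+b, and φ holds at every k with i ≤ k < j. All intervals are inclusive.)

Need some j in [5,8] with p2, and p1 at every k in [5,j-1].
  j=5: p2 false.
  j=6: p2 holds; p1 holds at every k in [5,5] → satisfied.

Holds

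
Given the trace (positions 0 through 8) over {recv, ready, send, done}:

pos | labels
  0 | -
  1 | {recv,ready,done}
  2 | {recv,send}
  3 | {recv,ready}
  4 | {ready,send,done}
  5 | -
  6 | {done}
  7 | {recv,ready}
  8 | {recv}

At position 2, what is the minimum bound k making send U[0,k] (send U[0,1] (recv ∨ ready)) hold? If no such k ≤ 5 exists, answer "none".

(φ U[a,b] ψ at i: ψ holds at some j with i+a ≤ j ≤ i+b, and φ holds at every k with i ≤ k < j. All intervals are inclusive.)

0

Need earliest j ≥ 2 with (send U[0,1] (recv ∨ ready)), and send at every k in [2,j-1].
  j=2: rhs holds (empty prefix). k = 0.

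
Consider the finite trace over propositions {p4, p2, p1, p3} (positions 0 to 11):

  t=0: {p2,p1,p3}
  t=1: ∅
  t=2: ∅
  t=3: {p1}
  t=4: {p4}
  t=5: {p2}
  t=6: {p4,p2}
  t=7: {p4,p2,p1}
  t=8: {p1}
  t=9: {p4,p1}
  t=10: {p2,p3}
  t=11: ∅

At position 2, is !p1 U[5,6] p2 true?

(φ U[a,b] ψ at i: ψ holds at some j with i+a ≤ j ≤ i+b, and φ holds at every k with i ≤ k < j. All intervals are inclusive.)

No

Need some j in [7,8] with p2, and !p1 at every k in [2,j-1].
  j=7: p2 holds, but !p1 fails at k=3 → not this j.
  j=8: p2 false.
No j in the window works → until fails.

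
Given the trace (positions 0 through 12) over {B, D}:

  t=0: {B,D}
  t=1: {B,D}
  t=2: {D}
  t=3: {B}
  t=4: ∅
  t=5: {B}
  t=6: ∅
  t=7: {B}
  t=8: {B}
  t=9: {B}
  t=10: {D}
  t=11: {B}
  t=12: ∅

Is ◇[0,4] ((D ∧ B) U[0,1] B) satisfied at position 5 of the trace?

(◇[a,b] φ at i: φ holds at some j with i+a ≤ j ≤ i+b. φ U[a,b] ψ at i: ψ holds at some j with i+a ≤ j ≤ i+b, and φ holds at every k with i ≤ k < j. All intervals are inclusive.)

True

Check ((D ∧ B) U[0,1] B) at each j in [5,9]:
  j=5: holds
  j=6: fails
  j=7: holds
  j=8: holds
  j=9: holds
Found at j=5 → formula holds.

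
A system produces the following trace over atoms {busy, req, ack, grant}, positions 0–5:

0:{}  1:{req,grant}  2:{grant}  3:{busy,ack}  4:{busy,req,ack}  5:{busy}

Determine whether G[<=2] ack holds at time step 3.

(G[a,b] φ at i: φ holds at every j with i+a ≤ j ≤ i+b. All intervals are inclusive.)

Check ack at every j in [3,5]:
  j=3: true
  j=4: true
  j=5: false
Fails at j=5 → formula fails.

No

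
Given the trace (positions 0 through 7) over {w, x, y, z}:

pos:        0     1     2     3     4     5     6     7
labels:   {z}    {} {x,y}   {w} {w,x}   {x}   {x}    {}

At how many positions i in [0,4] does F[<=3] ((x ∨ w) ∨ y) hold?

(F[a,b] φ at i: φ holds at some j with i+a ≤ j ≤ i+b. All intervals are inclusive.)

5

Evaluate at each i in [0,4]:
  i=0: ✓ (witness j=2)
  i=1: ✓ (witness j=2)
  i=2: ✓ (witness j=2)
  i=3: ✓ (witness j=3)
  i=4: ✓ (witness j=4)
Positions where it holds: {0, 1, 2, 3, 4} → 5.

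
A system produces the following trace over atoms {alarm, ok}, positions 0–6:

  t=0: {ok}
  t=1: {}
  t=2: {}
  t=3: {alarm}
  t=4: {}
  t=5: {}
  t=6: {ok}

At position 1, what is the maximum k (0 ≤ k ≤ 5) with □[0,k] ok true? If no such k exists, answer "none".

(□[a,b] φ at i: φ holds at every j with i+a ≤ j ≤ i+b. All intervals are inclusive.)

none

ok must hold from j=1 onward; find where it first fails.
  j=1: fails → no k works.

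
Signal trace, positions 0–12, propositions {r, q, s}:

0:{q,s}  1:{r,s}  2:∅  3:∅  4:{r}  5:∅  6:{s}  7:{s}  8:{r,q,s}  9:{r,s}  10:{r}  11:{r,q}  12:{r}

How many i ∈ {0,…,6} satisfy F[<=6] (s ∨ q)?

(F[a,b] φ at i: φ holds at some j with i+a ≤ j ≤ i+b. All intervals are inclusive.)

Evaluate at each i in [0,6]:
  i=0: ✓ (witness j=0)
  i=1: ✓ (witness j=1)
  i=2: ✓ (witness j=6)
  i=3: ✓ (witness j=6)
  i=4: ✓ (witness j=6)
  i=5: ✓ (witness j=6)
  i=6: ✓ (witness j=6)
Positions where it holds: {0, 1, 2, 3, 4, 5, 6} → 7.

7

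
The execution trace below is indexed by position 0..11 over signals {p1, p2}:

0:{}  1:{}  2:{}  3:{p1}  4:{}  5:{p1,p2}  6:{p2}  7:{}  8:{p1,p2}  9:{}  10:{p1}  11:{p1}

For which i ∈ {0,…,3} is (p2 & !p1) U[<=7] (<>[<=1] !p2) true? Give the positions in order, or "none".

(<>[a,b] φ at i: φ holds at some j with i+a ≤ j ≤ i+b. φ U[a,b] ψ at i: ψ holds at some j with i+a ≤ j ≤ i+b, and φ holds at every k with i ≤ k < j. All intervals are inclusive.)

Evaluate at each i in [0,3]:
  i=0: ✓ (rhs at j=0)
  i=1: ✓ (rhs at j=1)
  i=2: ✓ (rhs at j=2)
  i=3: ✓ (rhs at j=3)

0, 1, 2, 3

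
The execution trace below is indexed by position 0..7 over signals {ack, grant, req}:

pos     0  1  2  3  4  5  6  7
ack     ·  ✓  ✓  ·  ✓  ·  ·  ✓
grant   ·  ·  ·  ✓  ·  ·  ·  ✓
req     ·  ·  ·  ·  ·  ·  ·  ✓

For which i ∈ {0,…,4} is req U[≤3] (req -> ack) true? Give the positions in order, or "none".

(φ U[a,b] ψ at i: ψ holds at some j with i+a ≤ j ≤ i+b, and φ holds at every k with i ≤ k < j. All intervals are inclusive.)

Evaluate at each i in [0,4]:
  i=0: ✓ (rhs at j=0)
  i=1: ✓ (rhs at j=1)
  i=2: ✓ (rhs at j=2)
  i=3: ✓ (rhs at j=3)
  i=4: ✓ (rhs at j=4)

0, 1, 2, 3, 4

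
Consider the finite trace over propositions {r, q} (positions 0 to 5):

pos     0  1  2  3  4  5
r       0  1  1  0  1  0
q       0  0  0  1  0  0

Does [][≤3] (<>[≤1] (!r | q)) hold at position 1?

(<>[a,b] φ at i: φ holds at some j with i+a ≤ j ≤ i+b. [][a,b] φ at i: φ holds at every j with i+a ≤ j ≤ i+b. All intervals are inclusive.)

Check <>[≤1] (!r | q) at every j in [1,4]:
  j=1: fails (none in [1,2])
  j=2: holds (witness at 3)
  j=3: holds (witness at 3)
  j=4: holds (witness at 5)
Fails at j=1 → formula fails.

No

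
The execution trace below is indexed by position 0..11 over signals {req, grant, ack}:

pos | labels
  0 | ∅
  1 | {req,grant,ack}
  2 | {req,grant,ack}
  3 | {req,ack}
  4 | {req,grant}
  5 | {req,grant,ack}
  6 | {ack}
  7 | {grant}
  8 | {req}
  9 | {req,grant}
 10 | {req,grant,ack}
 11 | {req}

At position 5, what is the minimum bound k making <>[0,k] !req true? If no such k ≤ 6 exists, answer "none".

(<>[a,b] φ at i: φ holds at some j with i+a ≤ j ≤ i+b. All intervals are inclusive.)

1

Scan j = 5,6,… for !req:
  j=5: fails
  j=6: holds
First hit at j=6, so smallest k = 6-5 = 1.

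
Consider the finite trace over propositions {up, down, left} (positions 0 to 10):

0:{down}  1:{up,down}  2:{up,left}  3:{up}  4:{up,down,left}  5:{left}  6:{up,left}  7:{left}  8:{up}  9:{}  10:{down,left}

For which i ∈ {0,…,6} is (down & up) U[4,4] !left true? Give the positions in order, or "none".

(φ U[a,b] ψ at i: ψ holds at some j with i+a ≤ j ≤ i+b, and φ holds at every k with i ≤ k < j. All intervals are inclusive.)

Evaluate at each i in [0,6]:
  i=0: ✗ (no rhs in [4,4])
  i=1: ✗ (no rhs in [5,5])
  i=2: ✗ (no rhs in [6,6])
  i=3: ✗ (no rhs in [7,7])
  i=4: ✗ (lhs fails at k=5 before rhs at j=8)
  i=5: ✗ (lhs fails at k=5 before rhs at j=9)
  i=6: ✗ (no rhs in [10,10])

none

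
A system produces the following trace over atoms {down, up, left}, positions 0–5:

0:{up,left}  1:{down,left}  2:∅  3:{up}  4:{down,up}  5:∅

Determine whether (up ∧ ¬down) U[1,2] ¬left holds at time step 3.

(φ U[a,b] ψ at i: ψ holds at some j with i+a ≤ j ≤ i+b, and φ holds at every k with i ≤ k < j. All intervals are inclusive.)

Need some j in [4,5] with ¬left, and (up ∧ ¬down) at every k in [3,j-1].
  j=4: ¬left holds; (up ∧ ¬down) holds at every k in [3,3] → satisfied.

Holds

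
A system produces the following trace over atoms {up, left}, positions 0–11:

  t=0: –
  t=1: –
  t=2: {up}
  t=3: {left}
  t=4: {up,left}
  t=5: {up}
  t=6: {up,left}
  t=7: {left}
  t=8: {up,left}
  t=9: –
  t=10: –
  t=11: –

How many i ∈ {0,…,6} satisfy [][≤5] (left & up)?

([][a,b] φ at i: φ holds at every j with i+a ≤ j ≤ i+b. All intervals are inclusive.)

0

Evaluate at each i in [0,6]:
  i=0: ✗ (fails at j=0)
  i=1: ✗ (fails at j=1)
  i=2: ✗ (fails at j=2)
  i=3: ✗ (fails at j=3)
  i=4: ✗ (fails at j=5)
  i=5: ✗ (fails at j=5)
  i=6: ✗ (fails at j=7)
Positions where it holds: {} → 0.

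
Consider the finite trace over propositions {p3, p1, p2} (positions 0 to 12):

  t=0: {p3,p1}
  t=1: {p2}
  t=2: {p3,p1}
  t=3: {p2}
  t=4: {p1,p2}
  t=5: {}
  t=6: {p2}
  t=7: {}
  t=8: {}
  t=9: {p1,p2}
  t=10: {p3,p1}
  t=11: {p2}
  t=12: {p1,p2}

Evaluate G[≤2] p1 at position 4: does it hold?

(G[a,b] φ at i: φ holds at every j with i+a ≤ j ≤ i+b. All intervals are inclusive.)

Does not hold

Check p1 at every j in [4,6]:
  j=4: true
  j=5: false
  j=6: false
Fails at j=5 → formula fails.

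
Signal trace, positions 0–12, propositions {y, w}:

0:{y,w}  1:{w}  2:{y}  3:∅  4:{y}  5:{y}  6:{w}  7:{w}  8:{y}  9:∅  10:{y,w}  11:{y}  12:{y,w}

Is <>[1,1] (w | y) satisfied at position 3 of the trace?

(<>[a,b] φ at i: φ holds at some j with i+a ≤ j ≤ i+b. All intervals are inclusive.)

Check (w | y) at each j in [4,4]:
  j=4: true
Found at j=4 → formula holds.

Holds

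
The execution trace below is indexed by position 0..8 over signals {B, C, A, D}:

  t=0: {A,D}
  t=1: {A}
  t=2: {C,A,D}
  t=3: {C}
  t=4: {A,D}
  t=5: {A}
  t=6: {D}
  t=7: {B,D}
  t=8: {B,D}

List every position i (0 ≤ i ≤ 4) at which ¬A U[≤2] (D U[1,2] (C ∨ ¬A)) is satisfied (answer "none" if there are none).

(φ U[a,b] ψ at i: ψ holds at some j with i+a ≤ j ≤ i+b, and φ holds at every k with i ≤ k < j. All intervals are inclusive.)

2

Evaluate at each i in [0,4]:
  i=0: ✗ (lhs fails at k=0 before rhs at j=2)
  i=1: ✗ (lhs fails at k=1 before rhs at j=2)
  i=2: ✓ (rhs at j=2)
  i=3: ✗ (no rhs in [3,5])
  i=4: ✗ (lhs fails at k=4 before rhs at j=6)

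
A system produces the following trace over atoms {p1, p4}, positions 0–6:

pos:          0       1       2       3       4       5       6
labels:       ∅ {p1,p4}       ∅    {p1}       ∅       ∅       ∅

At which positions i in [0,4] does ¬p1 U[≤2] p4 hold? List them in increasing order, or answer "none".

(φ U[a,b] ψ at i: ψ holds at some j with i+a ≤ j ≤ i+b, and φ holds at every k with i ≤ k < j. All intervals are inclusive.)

0, 1

Evaluate at each i in [0,4]:
  i=0: ✓ (rhs at j=1; lhs holds on [0,0])
  i=1: ✓ (rhs at j=1)
  i=2: ✗ (no rhs in [2,4])
  i=3: ✗ (no rhs in [3,5])
  i=4: ✗ (no rhs in [4,6])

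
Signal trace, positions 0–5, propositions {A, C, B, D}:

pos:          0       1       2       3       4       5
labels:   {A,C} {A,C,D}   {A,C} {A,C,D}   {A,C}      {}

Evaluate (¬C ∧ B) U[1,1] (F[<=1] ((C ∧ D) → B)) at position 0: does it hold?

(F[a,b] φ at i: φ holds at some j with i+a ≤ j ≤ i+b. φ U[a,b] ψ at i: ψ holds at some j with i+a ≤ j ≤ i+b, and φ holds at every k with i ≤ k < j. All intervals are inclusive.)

False

Need some j in [1,1] with F[<=1] ((C ∧ D) → B), and (¬C ∧ B) at every k in [0,j-1].
  j=1: F[<=1] ((C ∧ D) → B) holds, but (¬C ∧ B) fails at k=0 → not this j.
No j in the window works → until fails.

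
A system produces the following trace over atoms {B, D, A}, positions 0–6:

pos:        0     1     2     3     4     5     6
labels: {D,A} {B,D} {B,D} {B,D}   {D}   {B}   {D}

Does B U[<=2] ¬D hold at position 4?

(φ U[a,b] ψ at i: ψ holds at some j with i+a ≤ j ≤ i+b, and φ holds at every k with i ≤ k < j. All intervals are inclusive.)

Need some j in [4,6] with ¬D, and B at every k in [4,j-1].
  j=4: ¬D false.
  j=5: ¬D holds, but B fails at k=4 → not this j.
  j=6: ¬D false.
No j in the window works → until fails.

False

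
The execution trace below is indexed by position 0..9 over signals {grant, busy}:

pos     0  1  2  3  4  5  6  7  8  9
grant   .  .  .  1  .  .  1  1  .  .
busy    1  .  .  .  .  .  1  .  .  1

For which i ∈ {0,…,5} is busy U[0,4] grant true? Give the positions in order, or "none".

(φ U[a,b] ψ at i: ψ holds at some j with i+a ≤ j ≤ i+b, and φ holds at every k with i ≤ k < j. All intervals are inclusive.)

3

Evaluate at each i in [0,5]:
  i=0: ✗ (lhs fails at k=1 before rhs at j=3)
  i=1: ✗ (lhs fails at k=1 before rhs at j=3)
  i=2: ✗ (lhs fails at k=2 before rhs at j=3)
  i=3: ✓ (rhs at j=3)
  i=4: ✗ (lhs fails at k=4 before rhs at j=6)
  i=5: ✗ (lhs fails at k=5 before rhs at j=6)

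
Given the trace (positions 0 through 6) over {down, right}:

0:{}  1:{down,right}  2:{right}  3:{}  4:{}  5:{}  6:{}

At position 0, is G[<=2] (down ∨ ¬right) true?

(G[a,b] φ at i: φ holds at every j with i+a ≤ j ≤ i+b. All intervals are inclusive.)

Check (down ∨ ¬right) at every j in [0,2]:
  j=0: true
  j=1: true
  j=2: false
Fails at j=2 → formula fails.

No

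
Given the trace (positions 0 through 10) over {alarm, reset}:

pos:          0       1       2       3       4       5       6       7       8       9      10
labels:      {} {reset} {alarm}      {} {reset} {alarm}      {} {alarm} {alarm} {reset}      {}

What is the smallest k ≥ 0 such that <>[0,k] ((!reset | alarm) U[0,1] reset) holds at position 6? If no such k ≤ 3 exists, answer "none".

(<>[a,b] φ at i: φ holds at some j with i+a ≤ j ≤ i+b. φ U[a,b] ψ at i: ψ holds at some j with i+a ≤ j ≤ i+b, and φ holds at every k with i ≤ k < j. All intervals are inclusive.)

2

Scan j = 6,7,… for ((!reset | alarm) U[0,1] reset):
  j=6: fails
  j=7: fails
  j=8: holds
First hit at j=8, so smallest k = 8-6 = 2.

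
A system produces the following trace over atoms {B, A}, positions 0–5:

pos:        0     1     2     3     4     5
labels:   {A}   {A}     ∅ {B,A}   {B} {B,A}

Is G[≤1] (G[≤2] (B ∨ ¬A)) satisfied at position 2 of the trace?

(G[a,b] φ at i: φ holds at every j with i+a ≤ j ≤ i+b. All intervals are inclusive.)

Check G[≤2] (B ∨ ¬A) at every j in [2,3]:
  j=2: holds on [2,4]
  j=3: holds on [3,5]
All positions satisfy it → formula holds.

Holds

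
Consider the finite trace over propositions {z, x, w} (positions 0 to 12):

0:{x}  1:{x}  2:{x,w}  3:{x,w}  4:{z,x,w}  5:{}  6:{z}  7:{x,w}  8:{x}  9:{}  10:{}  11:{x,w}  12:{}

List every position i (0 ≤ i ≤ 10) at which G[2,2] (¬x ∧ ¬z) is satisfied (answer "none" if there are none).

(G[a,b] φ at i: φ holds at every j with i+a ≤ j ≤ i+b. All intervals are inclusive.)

Evaluate at each i in [0,10]:
  i=0: ✗ (fails at j=2)
  i=1: ✗ (fails at j=3)
  i=2: ✗ (fails at j=4)
  i=3: ✓ (all of [5,5])
  i=4: ✗ (fails at j=6)
  i=5: ✗ (fails at j=7)
  i=6: ✗ (fails at j=8)
  i=7: ✓ (all of [9,9])
  i=8: ✓ (all of [10,10])
  i=9: ✗ (fails at j=11)
  i=10: ✓ (all of [12,12])

3, 7, 8, 10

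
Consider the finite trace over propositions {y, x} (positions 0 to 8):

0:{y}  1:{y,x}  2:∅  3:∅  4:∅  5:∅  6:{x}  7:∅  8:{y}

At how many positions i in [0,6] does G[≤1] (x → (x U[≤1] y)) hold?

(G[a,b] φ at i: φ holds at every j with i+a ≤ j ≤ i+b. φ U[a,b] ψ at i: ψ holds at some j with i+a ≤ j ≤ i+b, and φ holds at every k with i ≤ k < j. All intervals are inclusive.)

Evaluate at each i in [0,6]:
  i=0: ✓ (all of [0,1])
  i=1: ✓ (all of [1,2])
  i=2: ✓ (all of [2,3])
  i=3: ✓ (all of [3,4])
  i=4: ✓ (all of [4,5])
  i=5: ✗ (fails at j=6)
  i=6: ✗ (fails at j=6)
Positions where it holds: {0, 1, 2, 3, 4} → 5.

5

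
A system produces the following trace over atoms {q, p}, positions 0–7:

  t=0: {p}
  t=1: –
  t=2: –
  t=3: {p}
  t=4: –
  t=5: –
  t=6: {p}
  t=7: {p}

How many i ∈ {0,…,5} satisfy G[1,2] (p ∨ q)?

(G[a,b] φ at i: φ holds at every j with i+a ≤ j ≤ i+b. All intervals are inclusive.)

Evaluate at each i in [0,5]:
  i=0: ✗ (fails at j=1)
  i=1: ✗ (fails at j=2)
  i=2: ✗ (fails at j=4)
  i=3: ✗ (fails at j=4)
  i=4: ✗ (fails at j=5)
  i=5: ✓ (all of [6,7])
Positions where it holds: {5} → 1.

1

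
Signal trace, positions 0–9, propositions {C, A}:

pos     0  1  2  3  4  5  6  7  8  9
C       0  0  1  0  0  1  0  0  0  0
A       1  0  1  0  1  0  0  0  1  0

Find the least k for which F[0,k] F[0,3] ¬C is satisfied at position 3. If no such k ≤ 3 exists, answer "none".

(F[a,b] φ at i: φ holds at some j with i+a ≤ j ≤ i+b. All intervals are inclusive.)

0

Scan j = 3,4,… for F[0,3] ¬C:
  j=3: holds
First hit at j=3, so smallest k = 3-3 = 0.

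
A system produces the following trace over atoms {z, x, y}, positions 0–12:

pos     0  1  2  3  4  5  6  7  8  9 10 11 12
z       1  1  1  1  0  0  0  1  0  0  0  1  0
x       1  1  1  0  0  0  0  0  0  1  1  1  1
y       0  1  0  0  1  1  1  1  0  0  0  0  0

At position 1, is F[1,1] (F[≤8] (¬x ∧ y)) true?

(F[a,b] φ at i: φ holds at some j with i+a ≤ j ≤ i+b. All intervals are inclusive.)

Check F[≤8] (¬x ∧ y) at each j in [2,2]:
  j=2: holds (witness at 4)
Found at j=2 → formula holds.

True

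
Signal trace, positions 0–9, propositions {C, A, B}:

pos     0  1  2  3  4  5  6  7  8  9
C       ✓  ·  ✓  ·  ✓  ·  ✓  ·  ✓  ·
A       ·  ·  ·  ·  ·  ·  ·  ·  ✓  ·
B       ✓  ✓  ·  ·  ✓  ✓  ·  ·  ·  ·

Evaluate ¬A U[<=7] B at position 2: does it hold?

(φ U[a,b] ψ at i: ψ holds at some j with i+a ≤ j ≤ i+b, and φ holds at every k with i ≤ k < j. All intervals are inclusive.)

True

Need some j in [2,9] with B, and ¬A at every k in [2,j-1].
  j=2: B false.
  j=3: B false.
  j=4: B holds; ¬A holds at every k in [2,3] → satisfied.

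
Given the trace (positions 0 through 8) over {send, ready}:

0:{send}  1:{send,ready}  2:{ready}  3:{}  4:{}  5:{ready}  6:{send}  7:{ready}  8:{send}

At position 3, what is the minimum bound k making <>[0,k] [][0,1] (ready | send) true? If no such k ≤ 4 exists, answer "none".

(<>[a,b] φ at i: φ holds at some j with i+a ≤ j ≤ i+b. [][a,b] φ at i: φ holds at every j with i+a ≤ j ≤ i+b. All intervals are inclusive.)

2

Scan j = 3,4,… for [][0,1] (ready | send):
  j=3: fails
  j=4: fails
  j=5: holds
First hit at j=5, so smallest k = 5-3 = 2.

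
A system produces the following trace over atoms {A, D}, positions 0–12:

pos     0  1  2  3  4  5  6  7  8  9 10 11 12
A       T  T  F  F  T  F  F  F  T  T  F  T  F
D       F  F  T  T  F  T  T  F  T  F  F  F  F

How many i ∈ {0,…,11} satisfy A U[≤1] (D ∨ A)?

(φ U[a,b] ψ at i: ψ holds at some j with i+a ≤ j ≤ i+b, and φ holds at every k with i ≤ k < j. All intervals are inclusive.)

10

Evaluate at each i in [0,11]:
  i=0: ✓ (rhs at j=0)
  i=1: ✓ (rhs at j=1)
  i=2: ✓ (rhs at j=2)
  i=3: ✓ (rhs at j=3)
  i=4: ✓ (rhs at j=4)
  i=5: ✓ (rhs at j=5)
  i=6: ✓ (rhs at j=6)
  i=7: ✗ (lhs fails at k=7 before rhs at j=8)
  i=8: ✓ (rhs at j=8)
  i=9: ✓ (rhs at j=9)
  i=10: ✗ (lhs fails at k=10 before rhs at j=11)
  i=11: ✓ (rhs at j=11)
Positions where it holds: {0, 1, 2, 3, 4, 5, 6, 8, 9, 11} → 10.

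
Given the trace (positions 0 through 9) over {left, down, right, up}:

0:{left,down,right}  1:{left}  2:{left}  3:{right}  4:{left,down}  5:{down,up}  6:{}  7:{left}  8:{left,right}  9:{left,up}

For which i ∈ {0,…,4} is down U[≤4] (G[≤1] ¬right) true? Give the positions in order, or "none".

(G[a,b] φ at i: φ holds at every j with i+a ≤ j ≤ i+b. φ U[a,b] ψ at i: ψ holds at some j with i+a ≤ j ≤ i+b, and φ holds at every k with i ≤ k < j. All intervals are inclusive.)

Evaluate at each i in [0,4]:
  i=0: ✓ (rhs at j=1; lhs holds on [0,0])
  i=1: ✓ (rhs at j=1)
  i=2: ✗ (lhs fails at k=2 before rhs at j=4)
  i=3: ✗ (lhs fails at k=3 before rhs at j=4)
  i=4: ✓ (rhs at j=4)

0, 1, 4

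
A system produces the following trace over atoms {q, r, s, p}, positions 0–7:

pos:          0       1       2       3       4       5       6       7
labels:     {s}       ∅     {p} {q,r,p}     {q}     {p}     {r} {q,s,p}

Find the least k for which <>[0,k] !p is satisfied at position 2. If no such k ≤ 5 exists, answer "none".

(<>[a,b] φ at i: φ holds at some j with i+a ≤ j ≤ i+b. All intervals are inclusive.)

Scan j = 2,3,… for !p:
  j=2: fails
  j=3: fails
  j=4: holds
First hit at j=4, so smallest k = 4-2 = 2.

2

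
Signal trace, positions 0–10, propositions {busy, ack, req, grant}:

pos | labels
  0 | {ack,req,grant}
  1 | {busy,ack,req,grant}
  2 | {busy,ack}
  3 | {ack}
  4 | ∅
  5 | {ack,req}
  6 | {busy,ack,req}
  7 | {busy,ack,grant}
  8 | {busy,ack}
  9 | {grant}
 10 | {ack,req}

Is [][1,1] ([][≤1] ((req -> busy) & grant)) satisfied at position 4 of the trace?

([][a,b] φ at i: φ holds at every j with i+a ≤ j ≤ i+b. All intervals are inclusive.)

Check [][≤1] ((req -> busy) & grant) at every j in [5,5]:
  j=5: fails at 5
Fails at j=5 → formula fails.

False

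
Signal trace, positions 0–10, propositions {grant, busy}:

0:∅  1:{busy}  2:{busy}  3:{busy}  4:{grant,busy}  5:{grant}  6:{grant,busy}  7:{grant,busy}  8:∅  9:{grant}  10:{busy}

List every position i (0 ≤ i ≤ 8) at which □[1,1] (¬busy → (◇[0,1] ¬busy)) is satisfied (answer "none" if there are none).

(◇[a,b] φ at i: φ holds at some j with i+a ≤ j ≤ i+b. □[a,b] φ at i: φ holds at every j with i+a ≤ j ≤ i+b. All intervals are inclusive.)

0, 1, 2, 3, 4, 5, 6, 7, 8

Evaluate at each i in [0,8]:
  i=0: ✓ (all of [1,1])
  i=1: ✓ (all of [2,2])
  i=2: ✓ (all of [3,3])
  i=3: ✓ (all of [4,4])
  i=4: ✓ (all of [5,5])
  i=5: ✓ (all of [6,6])
  i=6: ✓ (all of [7,7])
  i=7: ✓ (all of [8,8])
  i=8: ✓ (all of [9,9])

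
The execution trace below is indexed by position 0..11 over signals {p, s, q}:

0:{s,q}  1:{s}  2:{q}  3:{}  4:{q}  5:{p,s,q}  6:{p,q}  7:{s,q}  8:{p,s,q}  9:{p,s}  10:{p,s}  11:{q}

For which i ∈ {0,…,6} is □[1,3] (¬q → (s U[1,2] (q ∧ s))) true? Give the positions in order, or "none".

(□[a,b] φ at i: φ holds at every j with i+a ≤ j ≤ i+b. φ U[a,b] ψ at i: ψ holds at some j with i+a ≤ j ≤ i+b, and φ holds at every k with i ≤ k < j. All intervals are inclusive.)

Evaluate at each i in [0,6]:
  i=0: ✗ (fails at j=1)
  i=1: ✗ (fails at j=3)
  i=2: ✗ (fails at j=3)
  i=3: ✓ (all of [4,6])
  i=4: ✓ (all of [5,7])
  i=5: ✓ (all of [6,8])
  i=6: ✗ (fails at j=9)

3, 4, 5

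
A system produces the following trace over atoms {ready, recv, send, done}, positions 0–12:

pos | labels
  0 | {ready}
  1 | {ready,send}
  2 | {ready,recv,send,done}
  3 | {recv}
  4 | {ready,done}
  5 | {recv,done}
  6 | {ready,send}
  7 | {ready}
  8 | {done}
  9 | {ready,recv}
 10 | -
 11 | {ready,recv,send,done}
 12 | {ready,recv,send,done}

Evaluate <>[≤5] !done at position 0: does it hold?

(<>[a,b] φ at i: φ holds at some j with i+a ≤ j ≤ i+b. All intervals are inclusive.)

Check !done at each j in [0,5]:
  j=0: true
  j=1: true
  j=2: false
  j=3: true
  j=4: false
  j=5: false
Found at j=0 → formula holds.

Yes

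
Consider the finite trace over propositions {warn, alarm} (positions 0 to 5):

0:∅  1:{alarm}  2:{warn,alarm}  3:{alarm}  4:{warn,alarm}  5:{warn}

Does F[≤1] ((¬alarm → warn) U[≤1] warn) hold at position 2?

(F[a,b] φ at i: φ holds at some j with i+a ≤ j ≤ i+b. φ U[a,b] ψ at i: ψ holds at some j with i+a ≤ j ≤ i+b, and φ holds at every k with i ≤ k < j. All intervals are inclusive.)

Holds

Check ((¬alarm → warn) U[≤1] warn) at each j in [2,3]:
  j=2: holds
  j=3: holds
Found at j=2 → formula holds.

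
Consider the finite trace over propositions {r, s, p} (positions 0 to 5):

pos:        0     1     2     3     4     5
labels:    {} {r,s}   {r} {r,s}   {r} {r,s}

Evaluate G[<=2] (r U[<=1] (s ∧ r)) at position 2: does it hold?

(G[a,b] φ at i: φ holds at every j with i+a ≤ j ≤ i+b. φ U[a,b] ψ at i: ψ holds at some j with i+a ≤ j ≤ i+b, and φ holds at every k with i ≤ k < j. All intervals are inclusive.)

Check (r U[<=1] (s ∧ r)) at every j in [2,4]:
  j=2: holds
  j=3: holds
  j=4: holds
All positions satisfy it → formula holds.

Yes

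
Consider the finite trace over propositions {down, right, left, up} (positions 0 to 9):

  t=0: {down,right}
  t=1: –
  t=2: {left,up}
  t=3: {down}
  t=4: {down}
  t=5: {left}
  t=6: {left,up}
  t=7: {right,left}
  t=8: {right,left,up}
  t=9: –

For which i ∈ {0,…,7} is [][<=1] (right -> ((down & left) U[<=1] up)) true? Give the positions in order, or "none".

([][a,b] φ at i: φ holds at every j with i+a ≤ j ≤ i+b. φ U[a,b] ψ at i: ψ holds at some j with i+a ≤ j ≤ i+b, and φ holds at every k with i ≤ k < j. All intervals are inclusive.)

Evaluate at each i in [0,7]:
  i=0: ✗ (fails at j=0)
  i=1: ✓ (all of [1,2])
  i=2: ✓ (all of [2,3])
  i=3: ✓ (all of [3,4])
  i=4: ✓ (all of [4,5])
  i=5: ✓ (all of [5,6])
  i=6: ✗ (fails at j=7)
  i=7: ✗ (fails at j=7)

1, 2, 3, 4, 5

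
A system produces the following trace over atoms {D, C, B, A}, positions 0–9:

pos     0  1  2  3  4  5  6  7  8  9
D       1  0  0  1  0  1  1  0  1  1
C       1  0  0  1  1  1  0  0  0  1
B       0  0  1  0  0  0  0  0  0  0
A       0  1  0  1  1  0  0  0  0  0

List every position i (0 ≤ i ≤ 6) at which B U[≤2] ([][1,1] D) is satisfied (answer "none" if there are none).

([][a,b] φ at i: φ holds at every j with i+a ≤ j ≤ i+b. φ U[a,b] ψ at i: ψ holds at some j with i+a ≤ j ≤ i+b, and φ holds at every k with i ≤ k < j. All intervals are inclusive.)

2, 4, 5

Evaluate at each i in [0,6]:
  i=0: ✗ (lhs fails at k=0 before rhs at j=2)
  i=1: ✗ (lhs fails at k=1 before rhs at j=2)
  i=2: ✓ (rhs at j=2)
  i=3: ✗ (lhs fails at k=3 before rhs at j=4)
  i=4: ✓ (rhs at j=4)
  i=5: ✓ (rhs at j=5)
  i=6: ✗ (lhs fails at k=6 before rhs at j=7)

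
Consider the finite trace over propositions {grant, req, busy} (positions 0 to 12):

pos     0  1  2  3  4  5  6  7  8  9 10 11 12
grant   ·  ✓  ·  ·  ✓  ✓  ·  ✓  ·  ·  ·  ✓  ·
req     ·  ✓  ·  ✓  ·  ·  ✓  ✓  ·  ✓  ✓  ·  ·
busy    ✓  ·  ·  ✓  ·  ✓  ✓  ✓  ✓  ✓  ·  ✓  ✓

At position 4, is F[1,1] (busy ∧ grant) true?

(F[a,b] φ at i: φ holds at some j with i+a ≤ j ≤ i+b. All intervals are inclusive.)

Holds

Check (busy ∧ grant) at each j in [5,5]:
  j=5: true
Found at j=5 → formula holds.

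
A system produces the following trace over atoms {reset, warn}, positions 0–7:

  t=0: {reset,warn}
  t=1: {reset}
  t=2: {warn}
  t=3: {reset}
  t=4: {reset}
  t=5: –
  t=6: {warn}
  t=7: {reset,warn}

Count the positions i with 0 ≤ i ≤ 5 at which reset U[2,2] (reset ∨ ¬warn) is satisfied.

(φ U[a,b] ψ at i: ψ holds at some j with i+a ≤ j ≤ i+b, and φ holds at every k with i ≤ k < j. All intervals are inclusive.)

Evaluate at each i in [0,5]:
  i=0: ✗ (no rhs in [2,2])
  i=1: ✗ (lhs fails at k=2 before rhs at j=3)
  i=2: ✗ (lhs fails at k=2 before rhs at j=4)
  i=3: ✓ (rhs at j=5; lhs holds on [3,4])
  i=4: ✗ (no rhs in [6,6])
  i=5: ✗ (lhs fails at k=5 before rhs at j=7)
Positions where it holds: {3} → 1.

1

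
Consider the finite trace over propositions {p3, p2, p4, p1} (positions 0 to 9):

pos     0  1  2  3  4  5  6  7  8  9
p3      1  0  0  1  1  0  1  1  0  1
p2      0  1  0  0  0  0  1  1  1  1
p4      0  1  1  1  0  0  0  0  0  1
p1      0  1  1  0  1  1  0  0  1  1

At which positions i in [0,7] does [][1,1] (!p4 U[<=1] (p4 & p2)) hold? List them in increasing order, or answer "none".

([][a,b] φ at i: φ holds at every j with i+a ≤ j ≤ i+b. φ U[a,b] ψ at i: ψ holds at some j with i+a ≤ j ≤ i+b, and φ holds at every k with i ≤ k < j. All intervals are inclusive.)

0, 7

Evaluate at each i in [0,7]:
  i=0: ✓ (all of [1,1])
  i=1: ✗ (fails at j=2)
  i=2: ✗ (fails at j=3)
  i=3: ✗ (fails at j=4)
  i=4: ✗ (fails at j=5)
  i=5: ✗ (fails at j=6)
  i=6: ✗ (fails at j=7)
  i=7: ✓ (all of [8,8])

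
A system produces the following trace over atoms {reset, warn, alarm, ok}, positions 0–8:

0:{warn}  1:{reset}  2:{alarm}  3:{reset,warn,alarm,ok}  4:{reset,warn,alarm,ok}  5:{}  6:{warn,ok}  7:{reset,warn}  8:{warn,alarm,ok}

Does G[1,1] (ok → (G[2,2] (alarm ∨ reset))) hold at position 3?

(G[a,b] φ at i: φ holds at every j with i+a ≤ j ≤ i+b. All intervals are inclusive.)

Does not hold

Check (ok → (G[2,2] (alarm ∨ reset))) at every j in [4,4]:
  j=4: antecedent true; consequent fails at 6 → ✗
Fails at j=4 → formula fails.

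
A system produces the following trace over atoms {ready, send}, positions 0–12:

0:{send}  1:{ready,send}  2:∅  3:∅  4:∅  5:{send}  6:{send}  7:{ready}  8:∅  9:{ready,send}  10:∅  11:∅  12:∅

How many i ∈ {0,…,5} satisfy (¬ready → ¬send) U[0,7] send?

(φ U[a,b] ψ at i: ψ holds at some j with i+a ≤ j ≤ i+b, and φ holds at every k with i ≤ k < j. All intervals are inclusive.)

Evaluate at each i in [0,5]:
  i=0: ✓ (rhs at j=0)
  i=1: ✓ (rhs at j=1)
  i=2: ✓ (rhs at j=5; lhs holds on [2,4])
  i=3: ✓ (rhs at j=5; lhs holds on [3,4])
  i=4: ✓ (rhs at j=5; lhs holds on [4,4])
  i=5: ✓ (rhs at j=5)
Positions where it holds: {0, 1, 2, 3, 4, 5} → 6.

6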